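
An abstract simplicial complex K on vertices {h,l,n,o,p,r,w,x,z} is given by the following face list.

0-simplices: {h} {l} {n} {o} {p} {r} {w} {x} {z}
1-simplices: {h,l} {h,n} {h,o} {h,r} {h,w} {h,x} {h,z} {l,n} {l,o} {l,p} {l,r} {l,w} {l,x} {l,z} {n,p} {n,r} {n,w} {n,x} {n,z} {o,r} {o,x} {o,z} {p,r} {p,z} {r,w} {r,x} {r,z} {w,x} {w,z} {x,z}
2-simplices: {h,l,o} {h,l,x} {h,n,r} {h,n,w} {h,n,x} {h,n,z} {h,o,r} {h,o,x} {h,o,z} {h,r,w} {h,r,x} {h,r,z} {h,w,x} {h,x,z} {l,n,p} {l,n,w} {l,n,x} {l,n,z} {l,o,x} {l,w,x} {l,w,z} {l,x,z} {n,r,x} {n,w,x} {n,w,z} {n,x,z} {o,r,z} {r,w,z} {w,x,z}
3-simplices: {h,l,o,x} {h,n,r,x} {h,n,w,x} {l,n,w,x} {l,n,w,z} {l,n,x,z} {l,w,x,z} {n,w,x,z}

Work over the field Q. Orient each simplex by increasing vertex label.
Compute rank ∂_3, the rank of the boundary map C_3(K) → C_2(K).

rank∂_3=7

n_0=9 n_1=30 n_2=29 n_3=8  [Q]
∂1: piv[hl,hn,ho,hr,hw,hx,hz,lp] rk=8  ker:ln,lo,lr,lw,lx,lz,np,nr,nw,nx,nz,or,ox,oz,pr,pz,rw,rx,rz,wx,wz,xz
∂2: piv[hlo,hlx,hnr,hnw,hnx,hnz,hor,hox,hoz,hrw,hrx,hrz,hwx,hxz,lnp,lnw,lnx,lnz,lwz] rk=19  ker:lox,lwx,lxz,nrx,nwx,nwz,nxz,orz,rwz,wxz
∂3: piv[hlox,hnrx,hnwx,lnwx,lnwz,lnxz,lwxz] rk=7  ker:nwxz
rk∂_3=7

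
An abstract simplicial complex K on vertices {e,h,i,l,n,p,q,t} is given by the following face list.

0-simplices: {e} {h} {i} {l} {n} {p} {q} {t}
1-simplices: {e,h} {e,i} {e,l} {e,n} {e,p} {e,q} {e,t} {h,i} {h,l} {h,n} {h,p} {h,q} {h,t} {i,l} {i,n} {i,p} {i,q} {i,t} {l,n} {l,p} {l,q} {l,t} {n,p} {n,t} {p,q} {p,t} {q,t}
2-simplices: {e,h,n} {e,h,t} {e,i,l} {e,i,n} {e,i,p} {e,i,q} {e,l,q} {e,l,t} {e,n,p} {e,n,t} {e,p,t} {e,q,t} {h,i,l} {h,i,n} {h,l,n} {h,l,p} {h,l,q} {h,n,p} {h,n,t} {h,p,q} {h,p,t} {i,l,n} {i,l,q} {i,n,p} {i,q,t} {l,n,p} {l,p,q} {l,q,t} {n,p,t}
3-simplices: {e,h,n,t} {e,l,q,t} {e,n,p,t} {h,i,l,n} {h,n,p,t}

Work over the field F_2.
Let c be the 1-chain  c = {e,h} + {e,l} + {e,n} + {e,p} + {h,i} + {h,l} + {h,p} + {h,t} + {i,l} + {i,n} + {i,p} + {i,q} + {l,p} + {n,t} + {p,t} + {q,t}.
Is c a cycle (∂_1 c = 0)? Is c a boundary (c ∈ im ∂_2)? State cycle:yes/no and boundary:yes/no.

n_0=8 n_1=27 n_2=29 n_3=5  [Z2]
∂1: piv[eh,ei,el,en,ep,eq,et] rk=7  ker:hi,hl,hn,hp,hq,ht,il,in,ip,iq,it,ln,lp,lq,lt,np,nt,pq,pt,qt
∂2: piv[ehn,eht,eil,ein,eip,eiq,elq,elt,enp,ent,ept,eqt,hil,hin,hln,hlp,hlq,hnp,hpq,iqt] rk=20  ker:hnt,hpt,iln,ilq,inp,lnp,lpq,lqt,npt
∂3: piv[ehnt,elqt,enpt,hiln,hnpt] rk=5
∂1c = {h} + {i} + {n} + {p}

cycle:no boundary:no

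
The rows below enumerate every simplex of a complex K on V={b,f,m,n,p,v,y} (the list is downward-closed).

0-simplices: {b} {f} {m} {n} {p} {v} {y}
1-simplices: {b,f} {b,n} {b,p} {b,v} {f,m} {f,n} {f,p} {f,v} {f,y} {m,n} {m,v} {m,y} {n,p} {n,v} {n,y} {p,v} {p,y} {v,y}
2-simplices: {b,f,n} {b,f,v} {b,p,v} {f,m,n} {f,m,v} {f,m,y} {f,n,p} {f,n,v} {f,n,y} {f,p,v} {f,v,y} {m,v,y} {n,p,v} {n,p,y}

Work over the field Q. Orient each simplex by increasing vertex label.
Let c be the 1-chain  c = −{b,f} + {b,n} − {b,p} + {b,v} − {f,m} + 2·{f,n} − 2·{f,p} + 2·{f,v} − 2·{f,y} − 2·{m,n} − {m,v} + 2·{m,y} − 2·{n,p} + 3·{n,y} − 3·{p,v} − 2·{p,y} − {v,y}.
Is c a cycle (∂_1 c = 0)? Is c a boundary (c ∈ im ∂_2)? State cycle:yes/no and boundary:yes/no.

cycle:yes boundary:yes

n_0=7 n_1=18 n_2=14  [Q]
∂1: piv[bf,bn,bp,bv,fm,fy] rk=6  ker:fn,fp,fv,mn,mv,my,np,nv,ny,pv,py,vy
∂2: piv[bfn,bfv,bpv,fmn,fmv,fmy,fnp,fnv,fny,fpv,fvy,npy] rk=12  ker:mvy,npv
∂1c = 0
c vs im∂2: reduces to 0 ⇒ boundary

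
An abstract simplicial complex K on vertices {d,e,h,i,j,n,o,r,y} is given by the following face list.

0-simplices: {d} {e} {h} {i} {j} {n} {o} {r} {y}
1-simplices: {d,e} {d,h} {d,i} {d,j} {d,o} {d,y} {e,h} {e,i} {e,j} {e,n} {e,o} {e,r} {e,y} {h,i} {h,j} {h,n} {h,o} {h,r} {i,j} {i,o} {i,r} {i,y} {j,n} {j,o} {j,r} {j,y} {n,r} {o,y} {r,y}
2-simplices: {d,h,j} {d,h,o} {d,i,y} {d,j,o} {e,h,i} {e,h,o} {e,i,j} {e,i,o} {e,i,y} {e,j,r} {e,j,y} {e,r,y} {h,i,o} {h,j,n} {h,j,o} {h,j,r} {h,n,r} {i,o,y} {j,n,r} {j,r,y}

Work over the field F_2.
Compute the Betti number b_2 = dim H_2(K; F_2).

b_2=4

n_0=9 n_1=29 n_2=20  [Z2]
∂1: piv[de,dh,di,dj,do,dy,en,er] rk=8  ker:eh,ei,ej,eo,ey,hi,hj,hn,ho,hr,ij,io,ir,iy,jn,jo,jr,jy,nr,oy,ry
∂2: piv[dhj,dho,diy,djo,ehi,eho,eij,eio,eiy,ejr,ejy,ery,hjn,hjr,hnr,ioy] rk=16  ker:hio,hjo,jnr,jry
b_2=(20−16)−0=4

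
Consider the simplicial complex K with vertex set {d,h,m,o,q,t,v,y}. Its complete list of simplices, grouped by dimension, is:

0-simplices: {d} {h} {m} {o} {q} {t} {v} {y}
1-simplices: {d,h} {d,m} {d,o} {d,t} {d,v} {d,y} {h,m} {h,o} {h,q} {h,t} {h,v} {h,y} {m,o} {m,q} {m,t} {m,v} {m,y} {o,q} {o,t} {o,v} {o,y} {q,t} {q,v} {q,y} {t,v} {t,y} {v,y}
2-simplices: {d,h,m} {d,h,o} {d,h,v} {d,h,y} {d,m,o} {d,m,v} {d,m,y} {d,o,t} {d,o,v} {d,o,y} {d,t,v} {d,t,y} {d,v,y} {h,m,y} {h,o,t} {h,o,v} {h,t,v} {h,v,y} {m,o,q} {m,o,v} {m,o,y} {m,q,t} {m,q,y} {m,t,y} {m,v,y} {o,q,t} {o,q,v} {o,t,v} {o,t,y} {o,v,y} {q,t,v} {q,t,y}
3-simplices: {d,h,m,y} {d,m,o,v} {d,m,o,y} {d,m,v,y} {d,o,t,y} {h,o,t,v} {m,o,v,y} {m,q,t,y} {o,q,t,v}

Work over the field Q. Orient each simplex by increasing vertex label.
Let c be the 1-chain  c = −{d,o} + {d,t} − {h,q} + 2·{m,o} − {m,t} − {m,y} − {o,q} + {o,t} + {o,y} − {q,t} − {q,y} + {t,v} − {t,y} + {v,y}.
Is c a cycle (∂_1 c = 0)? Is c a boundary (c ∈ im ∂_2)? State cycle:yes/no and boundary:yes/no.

n_0=8 n_1=27 n_2=32 n_3=9  [Q]
∂1: piv[dh,dm,do,dt,dv,dy,hq] rk=7  ker:hm,ho,ht,hv,hy,mo,mq,mt,mv,my,oq,ot,ov,oy,qt,qv,qy,tv,ty,vy
∂2: piv[dhm,dho,dhv,dhy,dmo,dmv,dmy,dot,dov,doy,dtv,dty,dvy,hot,moq,mqt,mqy,mty,oqv] rk=19  ker:hmy,hov,htv,hvy,mov,moy,mvy,oqt,otv,oty,ovy,qtv,qty
∂3: piv[dhmy,dmov,dmoy,dmvy,doty,hotv,movy,mqty,oqtv] rk=9
∂1c = {h} − {y}

cycle:no boundary:no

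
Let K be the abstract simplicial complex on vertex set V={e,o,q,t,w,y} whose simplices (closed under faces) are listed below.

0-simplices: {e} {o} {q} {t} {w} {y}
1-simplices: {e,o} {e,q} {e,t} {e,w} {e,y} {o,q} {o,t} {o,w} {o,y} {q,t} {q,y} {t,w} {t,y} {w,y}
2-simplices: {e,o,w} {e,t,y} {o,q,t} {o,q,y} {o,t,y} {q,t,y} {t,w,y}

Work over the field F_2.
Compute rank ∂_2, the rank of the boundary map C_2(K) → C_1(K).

n_0=6 n_1=14 n_2=7  [Z2]
∂1: piv[eo,eq,et,ew,ey] rk=5  ker:oq,ot,ow,oy,qt,qy,tw,ty,wy
∂2: piv[eow,ety,oqt,oqy,oty,twy] rk=6  ker:qty
rk∂_2=6

rank∂_2=6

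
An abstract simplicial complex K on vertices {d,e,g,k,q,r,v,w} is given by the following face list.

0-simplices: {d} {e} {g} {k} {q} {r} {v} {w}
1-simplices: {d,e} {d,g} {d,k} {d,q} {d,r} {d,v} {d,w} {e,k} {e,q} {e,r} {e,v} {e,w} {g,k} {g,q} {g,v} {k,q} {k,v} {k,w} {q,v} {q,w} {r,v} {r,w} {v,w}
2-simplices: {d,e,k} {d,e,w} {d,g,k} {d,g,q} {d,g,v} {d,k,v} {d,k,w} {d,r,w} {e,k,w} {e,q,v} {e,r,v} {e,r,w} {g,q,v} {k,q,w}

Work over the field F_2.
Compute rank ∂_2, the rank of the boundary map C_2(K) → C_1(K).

n_0=8 n_1=23 n_2=14  [Z2]
∂1: piv[de,dg,dk,dq,dr,dv,dw] rk=7  ker:ek,eq,er,ev,ew,gk,gq,gv,kq,kv,kw,qv,qw,rv,rw,vw
∂2: piv[dek,dew,dgk,dgq,dgv,dkv,dkw,drw,eqv,erv,erw,gqv,kqw] rk=13  ker:ekw
rk∂_2=13

rank∂_2=13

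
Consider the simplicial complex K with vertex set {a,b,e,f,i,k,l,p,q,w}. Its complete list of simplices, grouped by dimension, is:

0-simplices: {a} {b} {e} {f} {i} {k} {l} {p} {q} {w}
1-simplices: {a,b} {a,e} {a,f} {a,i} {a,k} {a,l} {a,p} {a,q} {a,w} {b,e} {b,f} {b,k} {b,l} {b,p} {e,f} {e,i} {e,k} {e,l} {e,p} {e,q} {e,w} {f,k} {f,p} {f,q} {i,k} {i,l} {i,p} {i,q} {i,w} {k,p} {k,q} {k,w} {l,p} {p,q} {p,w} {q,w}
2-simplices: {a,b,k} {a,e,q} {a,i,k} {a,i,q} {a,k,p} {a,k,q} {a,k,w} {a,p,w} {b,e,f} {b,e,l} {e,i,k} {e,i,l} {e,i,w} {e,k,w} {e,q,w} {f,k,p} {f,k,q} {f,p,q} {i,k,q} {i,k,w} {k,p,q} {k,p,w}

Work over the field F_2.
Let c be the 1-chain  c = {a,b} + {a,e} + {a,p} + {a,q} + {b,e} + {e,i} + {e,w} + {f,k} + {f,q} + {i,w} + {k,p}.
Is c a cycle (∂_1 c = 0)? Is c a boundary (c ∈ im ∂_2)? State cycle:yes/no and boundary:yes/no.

n_0=10 n_1=36 n_2=22  [Z2]
∂1: piv[ab,ae,af,ai,ak,al,ap,aq,aw] rk=9  ker:be,bf,bk,bl,bp,ef,ei,ek,el,ep,eq,ew,fk,fp,fq,ik,il,ip,iq,iw,kp,kq,kw,lp,pq,pw,qw
∂2: piv[abk,aeq,aik,aiq,akp,akq,akw,apw,bef,bel,eik,eil,eiw,ekw,eqw,fkp,fkq,fpq] rk=18  ker:ikq,ikw,kpq,kpw
∂1c = 0
c vs im∂2: residual ≠ 0 ⇒ not boundary

cycle:yes boundary:no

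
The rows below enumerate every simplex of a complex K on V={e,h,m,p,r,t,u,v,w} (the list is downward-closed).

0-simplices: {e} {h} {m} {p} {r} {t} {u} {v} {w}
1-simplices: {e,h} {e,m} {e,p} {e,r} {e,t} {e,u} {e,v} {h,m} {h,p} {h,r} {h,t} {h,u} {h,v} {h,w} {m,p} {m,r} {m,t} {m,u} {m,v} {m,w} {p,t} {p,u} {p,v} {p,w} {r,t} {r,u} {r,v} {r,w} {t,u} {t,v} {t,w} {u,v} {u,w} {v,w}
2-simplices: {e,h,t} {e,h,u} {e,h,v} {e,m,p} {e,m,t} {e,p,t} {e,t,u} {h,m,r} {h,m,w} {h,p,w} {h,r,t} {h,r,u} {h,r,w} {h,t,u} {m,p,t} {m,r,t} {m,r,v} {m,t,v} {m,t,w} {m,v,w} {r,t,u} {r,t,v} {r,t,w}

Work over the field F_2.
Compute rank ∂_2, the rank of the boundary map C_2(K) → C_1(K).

rank∂_2=18

n_0=9 n_1=34 n_2=23  [Z2]
∂1: piv[eh,em,ep,er,et,eu,ev,hw] rk=8  ker:hm,hp,hr,ht,hu,hv,mp,mr,mt,mu,mv,mw,pt,pu,pv,pw,rt,ru,rv,rw,tu,tv,tw,uv,uw,vw
∂2: piv[eht,ehu,ehv,emp,emt,ept,etu,hmr,hmw,hpw,hrt,hru,hrw,mrt,mrv,mtv,mtw,mvw] rk=18  ker:htu,mpt,rtu,rtv,rtw
rk∂_2=18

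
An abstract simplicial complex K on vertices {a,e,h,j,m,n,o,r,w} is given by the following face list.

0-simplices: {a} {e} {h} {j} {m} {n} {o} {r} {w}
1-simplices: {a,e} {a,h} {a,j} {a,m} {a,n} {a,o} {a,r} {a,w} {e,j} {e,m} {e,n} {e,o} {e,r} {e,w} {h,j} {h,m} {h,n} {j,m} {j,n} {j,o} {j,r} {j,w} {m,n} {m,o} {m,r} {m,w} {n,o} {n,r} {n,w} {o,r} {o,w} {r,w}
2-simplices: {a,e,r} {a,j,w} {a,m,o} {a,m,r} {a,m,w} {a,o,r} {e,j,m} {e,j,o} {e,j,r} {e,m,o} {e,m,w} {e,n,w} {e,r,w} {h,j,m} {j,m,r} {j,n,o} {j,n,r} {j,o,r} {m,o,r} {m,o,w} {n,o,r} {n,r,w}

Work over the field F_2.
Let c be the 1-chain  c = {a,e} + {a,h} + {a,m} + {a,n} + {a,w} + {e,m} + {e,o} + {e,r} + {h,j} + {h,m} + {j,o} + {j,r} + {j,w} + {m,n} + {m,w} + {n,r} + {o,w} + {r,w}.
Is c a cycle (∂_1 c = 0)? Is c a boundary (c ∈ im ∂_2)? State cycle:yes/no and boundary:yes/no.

n_0=9 n_1=32 n_2=22  [Z2]
∂1: piv[ae,ah,aj,am,an,ao,ar,aw] rk=8  ker:ej,em,en,eo,er,ew,hj,hm,hn,jm,jn,jo,jr,jw,mn,mo,mr,mw,no,nr,nw,or,ow,rw
∂2: piv[aer,ajw,amo,amr,amw,aor,ejm,ejo,ejr,emo,emw,enw,erw,hjm,jmr,jno,jnr,mow,nrw] rk=19  ker:jor,mor,nor
∂1c = {a} + {h} + {m} + {n} + {o} + {w}

cycle:no boundary:no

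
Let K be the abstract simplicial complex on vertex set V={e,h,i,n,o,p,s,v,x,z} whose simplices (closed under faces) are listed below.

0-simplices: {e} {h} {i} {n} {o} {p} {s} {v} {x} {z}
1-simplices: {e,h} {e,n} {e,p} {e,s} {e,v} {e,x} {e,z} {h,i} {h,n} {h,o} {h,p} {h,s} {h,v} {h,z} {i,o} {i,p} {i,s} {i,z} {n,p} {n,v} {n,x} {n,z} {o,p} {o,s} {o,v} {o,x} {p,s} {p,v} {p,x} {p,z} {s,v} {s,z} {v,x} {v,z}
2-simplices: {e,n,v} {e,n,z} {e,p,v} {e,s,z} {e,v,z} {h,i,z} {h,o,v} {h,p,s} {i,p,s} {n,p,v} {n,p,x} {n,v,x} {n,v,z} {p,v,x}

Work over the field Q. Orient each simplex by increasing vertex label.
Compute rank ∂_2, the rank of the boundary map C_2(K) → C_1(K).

rank∂_2=12

n_0=10 n_1=34 n_2=14  [Q]
∂1: piv[eh,en,ep,es,ev,ex,ez,hi,ho] rk=9  ker:hn,hp,hs,hv,hz,io,ip,is,iz,np,nv,nx,nz,op,os,ov,ox,ps,pv,px,pz,sv,sz,vx,vz
∂2: piv[env,enz,epv,esz,evz,hiz,hov,hps,ips,npv,npx,nvx] rk=12  ker:nvz,pvx
rk∂_2=12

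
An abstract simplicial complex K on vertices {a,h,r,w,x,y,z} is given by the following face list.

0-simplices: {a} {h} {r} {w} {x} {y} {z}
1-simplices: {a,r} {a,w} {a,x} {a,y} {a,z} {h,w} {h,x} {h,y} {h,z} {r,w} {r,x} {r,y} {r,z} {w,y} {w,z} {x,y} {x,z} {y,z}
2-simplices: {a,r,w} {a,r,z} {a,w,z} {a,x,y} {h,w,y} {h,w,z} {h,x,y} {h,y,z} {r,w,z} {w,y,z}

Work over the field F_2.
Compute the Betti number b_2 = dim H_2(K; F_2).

n_0=7 n_1=18 n_2=10  [Z2]
∂1: piv[ar,aw,ax,ay,az,hw] rk=6  ker:hx,hy,hz,rw,rx,ry,rz,wy,wz,xy,xz,yz
∂2: piv[arw,arz,awz,axy,hwy,hwz,hxy,hyz] rk=8  ker:rwz,wyz
b_2=(10−8)−0=2

b_2=2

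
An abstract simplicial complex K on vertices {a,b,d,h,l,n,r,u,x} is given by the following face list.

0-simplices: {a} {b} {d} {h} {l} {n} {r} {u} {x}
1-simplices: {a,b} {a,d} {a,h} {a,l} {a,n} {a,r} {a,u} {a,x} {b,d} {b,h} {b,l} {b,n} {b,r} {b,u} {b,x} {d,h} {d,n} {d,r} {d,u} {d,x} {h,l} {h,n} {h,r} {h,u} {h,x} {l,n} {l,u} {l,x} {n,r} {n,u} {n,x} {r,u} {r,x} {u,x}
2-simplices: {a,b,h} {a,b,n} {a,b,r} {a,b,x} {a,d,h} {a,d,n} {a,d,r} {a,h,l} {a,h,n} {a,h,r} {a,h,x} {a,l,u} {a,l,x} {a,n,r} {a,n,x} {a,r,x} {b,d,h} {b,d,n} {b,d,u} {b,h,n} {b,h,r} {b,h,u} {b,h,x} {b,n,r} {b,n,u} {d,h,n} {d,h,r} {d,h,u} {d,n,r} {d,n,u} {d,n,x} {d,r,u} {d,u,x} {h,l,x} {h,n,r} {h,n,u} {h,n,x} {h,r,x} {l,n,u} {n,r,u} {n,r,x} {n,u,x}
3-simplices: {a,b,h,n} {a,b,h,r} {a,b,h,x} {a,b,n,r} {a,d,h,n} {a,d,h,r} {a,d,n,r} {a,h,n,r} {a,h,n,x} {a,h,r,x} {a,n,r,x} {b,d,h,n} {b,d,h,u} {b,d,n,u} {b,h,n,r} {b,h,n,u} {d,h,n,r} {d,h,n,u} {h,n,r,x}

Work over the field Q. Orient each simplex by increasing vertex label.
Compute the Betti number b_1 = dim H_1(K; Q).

b_1=2

n_0=9 n_1=34 n_2=42 n_3=19  [Q]
∂1: piv[ab,ad,ah,al,an,ar,au,ax] rk=8  ker:bd,bh,bl,bn,br,bu,bx,dh,dn,dr,du,dx,hl,hn,hr,hu,hx,ln,lu,lx,nr,nu,nx,ru,rx,ux
∂2: piv[abh,abn,abr,abx,adh,adn,adr,ahl,ahn,ahr,ahx,alu,alx,anr,anx,arx,bdh,bdu,bhu,bnu,dnx,dru,dux,lnu] rk=24  ker:bdn,bhn,bhr,bhx,bnr,dhn,dhr,dhu,dnr,dnu,hlx,hnr,hnu,hnx,hrx,nru,nrx,nux
∂3: piv[abhn,abhr,abhx,abnr,adhn,adhr,adnr,ahnr,ahnx,ahrx,anrx,bdhn,bdhu,bdnu,bhnu] rk=15  ker:bhnr,dhnr,dhnu,hnrx
b_1=(34−8)−24=2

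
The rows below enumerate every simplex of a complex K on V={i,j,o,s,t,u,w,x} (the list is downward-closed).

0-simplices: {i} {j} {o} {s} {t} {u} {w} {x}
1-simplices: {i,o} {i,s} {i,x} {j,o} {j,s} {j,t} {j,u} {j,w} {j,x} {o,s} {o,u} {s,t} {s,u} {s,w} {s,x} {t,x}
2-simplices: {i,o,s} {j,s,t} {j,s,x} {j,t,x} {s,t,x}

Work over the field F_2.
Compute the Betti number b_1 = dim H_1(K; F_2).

n_0=8 n_1=16 n_2=5  [Z2]
∂1: piv[io,is,ix,jo,jt,ju,jw] rk=7  ker:js,jx,os,ou,st,su,sw,sx,tx
∂2: piv[ios,jst,jsx,jtx] rk=4  ker:stx
b_1=(16−7)−4=5

b_1=5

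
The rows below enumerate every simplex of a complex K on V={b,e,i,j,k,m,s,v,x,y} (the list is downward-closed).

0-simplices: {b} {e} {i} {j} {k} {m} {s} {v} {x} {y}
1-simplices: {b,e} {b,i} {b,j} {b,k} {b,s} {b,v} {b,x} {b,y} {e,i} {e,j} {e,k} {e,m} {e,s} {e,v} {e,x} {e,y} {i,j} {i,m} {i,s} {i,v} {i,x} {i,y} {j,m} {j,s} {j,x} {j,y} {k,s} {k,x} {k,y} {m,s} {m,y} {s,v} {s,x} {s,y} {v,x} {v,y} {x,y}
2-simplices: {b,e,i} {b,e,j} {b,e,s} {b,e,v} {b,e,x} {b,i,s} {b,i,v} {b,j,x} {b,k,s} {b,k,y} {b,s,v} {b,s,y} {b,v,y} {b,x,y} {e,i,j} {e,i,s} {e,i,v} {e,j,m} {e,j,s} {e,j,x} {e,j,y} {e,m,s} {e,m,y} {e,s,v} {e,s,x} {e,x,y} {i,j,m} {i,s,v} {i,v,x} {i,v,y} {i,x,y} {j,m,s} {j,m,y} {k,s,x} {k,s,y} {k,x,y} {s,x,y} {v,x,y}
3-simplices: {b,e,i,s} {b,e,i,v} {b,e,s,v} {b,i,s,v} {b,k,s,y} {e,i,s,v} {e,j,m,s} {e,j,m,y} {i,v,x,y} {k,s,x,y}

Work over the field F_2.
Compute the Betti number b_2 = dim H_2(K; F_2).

n_0=10 n_1=37 n_2=38 n_3=10  [Z2]
∂1: piv[be,bi,bj,bk,bs,bv,bx,by,em] rk=9  ker:ei,ej,ek,es,ev,ex,ey,ij,im,is,iv,ix,iy,jm,js,jx,jy,ks,kx,ky,ms,my,sv,sx,sy,vx,vy,xy
∂2: piv[bei,bej,bes,bev,bex,bis,biv,bjx,bks,bky,bsv,bsy,bvy,bxy,eij,ejm,ejs,ejy,ems,emy,esx,exy,ijm,ivx,ivy,ixy,ksx] rk=27  ker:eis,eiv,ejx,esv,isv,jms,jmy,ksy,kxy,sxy,vxy
∂3: piv[beis,beiv,besv,bisv,bksy,ejms,ejmy,ivxy,ksxy] rk=9  ker:eisv
b_2=(38−27)−9=2

b_2=2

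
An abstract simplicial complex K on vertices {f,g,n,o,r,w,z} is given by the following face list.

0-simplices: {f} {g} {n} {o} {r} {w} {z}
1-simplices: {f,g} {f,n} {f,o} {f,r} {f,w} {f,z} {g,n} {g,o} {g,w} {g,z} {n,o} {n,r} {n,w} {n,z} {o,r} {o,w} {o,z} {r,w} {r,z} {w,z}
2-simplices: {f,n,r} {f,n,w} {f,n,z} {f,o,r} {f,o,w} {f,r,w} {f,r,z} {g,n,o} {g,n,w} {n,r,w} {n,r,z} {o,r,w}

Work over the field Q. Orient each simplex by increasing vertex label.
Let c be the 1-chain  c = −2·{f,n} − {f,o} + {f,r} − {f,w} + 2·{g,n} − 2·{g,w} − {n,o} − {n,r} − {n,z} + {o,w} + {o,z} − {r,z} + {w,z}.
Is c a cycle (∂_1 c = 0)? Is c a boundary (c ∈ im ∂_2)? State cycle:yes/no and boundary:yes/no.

n_0=7 n_1=20 n_2=12  [Q]
∂1: piv[fg,fn,fo,fr,fw,fz] rk=6  ker:gn,go,gw,gz,no,nr,nw,nz,or,ow,oz,rw,rz,wz
∂2: piv[fnr,fnw,fnz,for,fow,frw,frz,gno,gnw] rk=9  ker:nrw,nrz,orw
∂1c = 3·{f} + 3·{n} − 4·{o} + {r} − 3·{w}

cycle:no boundary:no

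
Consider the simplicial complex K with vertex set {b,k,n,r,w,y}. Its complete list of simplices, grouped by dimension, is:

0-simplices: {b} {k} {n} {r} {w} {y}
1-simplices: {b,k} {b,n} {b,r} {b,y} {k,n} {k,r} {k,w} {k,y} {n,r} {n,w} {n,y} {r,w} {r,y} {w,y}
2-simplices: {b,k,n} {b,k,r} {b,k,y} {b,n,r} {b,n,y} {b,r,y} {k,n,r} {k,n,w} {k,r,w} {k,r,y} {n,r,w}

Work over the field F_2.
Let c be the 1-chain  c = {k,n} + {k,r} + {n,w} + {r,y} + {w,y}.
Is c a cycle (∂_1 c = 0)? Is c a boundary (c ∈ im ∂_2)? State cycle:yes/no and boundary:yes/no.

cycle:yes boundary:no

n_0=6 n_1=14 n_2=11  [Z2]
∂1: piv[bk,bn,br,by,kw] rk=5  ker:kn,kr,ky,nr,nw,ny,rw,ry,wy
∂2: piv[bkn,bkr,bky,bnr,bny,bry,knw,krw] rk=8  ker:knr,kry,nrw
∂1c = 0
c vs im∂2: residual ≠ 0 ⇒ not boundary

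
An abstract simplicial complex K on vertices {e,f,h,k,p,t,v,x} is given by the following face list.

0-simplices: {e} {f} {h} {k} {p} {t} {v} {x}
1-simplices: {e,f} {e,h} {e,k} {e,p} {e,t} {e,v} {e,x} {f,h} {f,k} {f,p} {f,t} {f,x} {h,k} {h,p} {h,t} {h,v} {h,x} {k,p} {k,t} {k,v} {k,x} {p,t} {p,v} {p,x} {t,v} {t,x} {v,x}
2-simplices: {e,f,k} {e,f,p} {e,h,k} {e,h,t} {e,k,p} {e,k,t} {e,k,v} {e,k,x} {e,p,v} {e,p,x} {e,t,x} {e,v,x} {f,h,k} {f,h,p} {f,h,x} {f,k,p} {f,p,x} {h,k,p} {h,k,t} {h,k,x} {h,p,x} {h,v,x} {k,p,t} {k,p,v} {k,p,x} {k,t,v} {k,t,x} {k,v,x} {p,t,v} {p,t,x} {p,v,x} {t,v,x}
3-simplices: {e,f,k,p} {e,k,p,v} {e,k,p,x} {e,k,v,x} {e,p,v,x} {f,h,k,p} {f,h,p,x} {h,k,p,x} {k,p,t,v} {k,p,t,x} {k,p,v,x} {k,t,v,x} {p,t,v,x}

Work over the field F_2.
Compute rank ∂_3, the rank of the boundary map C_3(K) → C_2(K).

n_0=8 n_1=27 n_2=32 n_3=13  [Z2]
∂1: piv[ef,eh,ek,ep,et,ev,ex] rk=7  ker:fh,fk,fp,ft,fx,hk,hp,ht,hv,hx,kp,kt,kv,kx,pt,pv,px,tv,tx,vx
∂2: piv[efk,efp,ehk,eht,ekp,ekt,ekv,ekx,epv,epx,etx,evx,fhk,fhp,fhx,fpx,hvx,kpt,ktv] rk=19  ker:fkp,hkp,hkt,hkx,hpx,kpv,kpx,ktx,kvx,ptv,ptx,pvx,tvx
∂3: piv[efkp,ekpv,ekpx,ekvx,epvx,fhkp,fhpx,hkpx,kptv,kptx,ktvx] rk=11  ker:kpvx,ptvx
rk∂_3=11

rank∂_3=11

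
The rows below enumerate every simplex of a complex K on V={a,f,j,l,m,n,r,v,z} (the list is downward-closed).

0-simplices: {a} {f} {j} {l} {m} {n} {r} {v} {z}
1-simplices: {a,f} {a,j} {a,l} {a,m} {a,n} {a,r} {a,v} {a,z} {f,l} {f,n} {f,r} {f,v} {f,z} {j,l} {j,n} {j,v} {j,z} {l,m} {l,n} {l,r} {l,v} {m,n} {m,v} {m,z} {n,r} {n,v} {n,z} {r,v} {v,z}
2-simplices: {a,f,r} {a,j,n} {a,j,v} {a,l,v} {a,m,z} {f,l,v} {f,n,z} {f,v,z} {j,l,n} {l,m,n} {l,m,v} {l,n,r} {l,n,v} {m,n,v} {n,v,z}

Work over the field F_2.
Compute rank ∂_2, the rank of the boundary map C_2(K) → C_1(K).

n_0=9 n_1=29 n_2=15  [Z2]
∂1: piv[af,aj,al,am,an,ar,av,az] rk=8  ker:fl,fn,fr,fv,fz,jl,jn,jv,jz,lm,ln,lr,lv,mn,mv,mz,nr,nv,nz,rv,vz
∂2: piv[afr,ajn,ajv,alv,amz,flv,fnz,fvz,jln,lmn,lmv,lnr,lnv,nvz] rk=14  ker:mnv
rk∂_2=14

rank∂_2=14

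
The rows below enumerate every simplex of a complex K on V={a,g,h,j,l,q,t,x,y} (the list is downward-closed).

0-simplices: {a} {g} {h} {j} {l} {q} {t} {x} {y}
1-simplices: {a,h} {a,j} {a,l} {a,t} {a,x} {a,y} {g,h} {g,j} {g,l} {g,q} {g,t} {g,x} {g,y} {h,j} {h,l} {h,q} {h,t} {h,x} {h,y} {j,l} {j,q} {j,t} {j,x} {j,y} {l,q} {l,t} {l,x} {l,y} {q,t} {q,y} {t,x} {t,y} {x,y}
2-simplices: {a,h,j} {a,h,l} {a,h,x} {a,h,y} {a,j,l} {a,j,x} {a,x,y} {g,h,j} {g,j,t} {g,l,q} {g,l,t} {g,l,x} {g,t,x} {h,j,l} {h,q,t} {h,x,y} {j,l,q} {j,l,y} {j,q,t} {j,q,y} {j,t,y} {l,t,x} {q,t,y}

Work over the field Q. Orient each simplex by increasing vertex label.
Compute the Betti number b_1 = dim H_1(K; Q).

b_1=6

n_0=9 n_1=33 n_2=23  [Q]
∂1: piv[ah,aj,al,at,ax,ay,gh,gq] rk=8  ker:gj,gl,gt,gx,gy,hj,hl,hq,ht,hx,hy,jl,jq,jt,jx,jy,lq,lt,lx,ly,qt,qy,tx,ty,xy
∂2: piv[ahj,ahl,ahx,ahy,ajl,ajx,axy,ghj,gjt,glq,glt,glx,gtx,hqt,jlq,jly,jqt,jqy,jty] rk=19  ker:hjl,hxy,ltx,qty
b_1=(33−8)−19=6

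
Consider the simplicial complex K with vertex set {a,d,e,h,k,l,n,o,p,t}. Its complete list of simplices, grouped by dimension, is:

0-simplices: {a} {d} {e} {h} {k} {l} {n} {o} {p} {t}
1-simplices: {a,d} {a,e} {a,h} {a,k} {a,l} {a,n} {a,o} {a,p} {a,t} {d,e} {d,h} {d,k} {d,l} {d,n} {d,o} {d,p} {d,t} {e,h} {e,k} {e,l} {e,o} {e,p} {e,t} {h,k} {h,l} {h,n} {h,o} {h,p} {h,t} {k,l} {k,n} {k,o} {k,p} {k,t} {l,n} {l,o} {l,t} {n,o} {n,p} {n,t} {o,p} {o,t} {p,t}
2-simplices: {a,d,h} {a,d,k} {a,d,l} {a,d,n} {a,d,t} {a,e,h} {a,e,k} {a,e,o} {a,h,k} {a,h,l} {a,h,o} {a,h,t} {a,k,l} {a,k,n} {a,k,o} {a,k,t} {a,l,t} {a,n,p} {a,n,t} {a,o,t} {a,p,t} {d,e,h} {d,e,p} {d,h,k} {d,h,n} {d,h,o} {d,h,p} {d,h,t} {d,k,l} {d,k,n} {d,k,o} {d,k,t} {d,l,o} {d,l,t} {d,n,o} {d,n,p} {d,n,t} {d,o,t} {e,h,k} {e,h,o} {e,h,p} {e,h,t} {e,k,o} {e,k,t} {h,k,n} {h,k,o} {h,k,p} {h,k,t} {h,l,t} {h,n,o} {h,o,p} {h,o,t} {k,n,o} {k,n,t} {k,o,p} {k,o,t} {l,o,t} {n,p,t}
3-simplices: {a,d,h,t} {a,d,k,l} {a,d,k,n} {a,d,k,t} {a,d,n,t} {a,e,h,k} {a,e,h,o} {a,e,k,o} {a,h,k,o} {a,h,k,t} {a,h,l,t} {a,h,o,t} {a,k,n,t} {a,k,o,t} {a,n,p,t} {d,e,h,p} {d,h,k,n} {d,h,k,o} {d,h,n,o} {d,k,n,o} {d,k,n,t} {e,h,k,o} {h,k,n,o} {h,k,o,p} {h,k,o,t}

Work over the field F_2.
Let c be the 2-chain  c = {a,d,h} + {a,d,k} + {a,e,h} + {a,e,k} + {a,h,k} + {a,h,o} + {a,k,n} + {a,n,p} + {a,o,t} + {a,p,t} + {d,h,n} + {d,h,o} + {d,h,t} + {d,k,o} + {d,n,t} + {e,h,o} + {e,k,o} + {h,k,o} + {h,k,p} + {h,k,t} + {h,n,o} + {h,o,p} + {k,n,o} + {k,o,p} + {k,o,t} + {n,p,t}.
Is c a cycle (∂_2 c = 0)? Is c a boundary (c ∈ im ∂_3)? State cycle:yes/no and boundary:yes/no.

n_0=10 n_1=43 n_2=58 n_3=25  [Z2]
∂1: piv[ad,ae,ah,ak,al,an,ao,ap,at] rk=9  ker:de,dh,dk,dl,dn,do,dp,dt,eh,ek,el,eo,ep,et,hk,hl,hn,ho,hp,ht,kl,kn,ko,kp,kt,ln,lo,lt,no,np,nt,op,ot,pt
∂2: piv[adh,adk,adl,adn,adt,aeh,aek,aeo,ahk,ahl,aho,aht,akl,akn,ako,akt,alt,anp,ant,aot,apt,deh,dep,dhn,dho,dhp,dlo,dno,dnp,eht,hkp,hop] rk=32  ker:dhk,dht,dkl,dkn,dko,dkt,dlt,dnt,dot,ehk,eho,ehp,eko,ekt,hkn,hko,hkt,hlt,hno,hot,kno,knt,kop,kot,lot,npt
∂3: piv[adht,adkl,adkn,adkt,adnt,aehk,aeho,aeko,ahko,ahkt,ahlt,ahot,aknt,akot,anpt,dehp,dhkn,dhko,dhno,dkno,hkop] rk=21  ker:dknt,ehko,hkno,hkot
∂2c = 0
c vs im∂3: reduces to 0 ⇒ boundary

cycle:yes boundary:yes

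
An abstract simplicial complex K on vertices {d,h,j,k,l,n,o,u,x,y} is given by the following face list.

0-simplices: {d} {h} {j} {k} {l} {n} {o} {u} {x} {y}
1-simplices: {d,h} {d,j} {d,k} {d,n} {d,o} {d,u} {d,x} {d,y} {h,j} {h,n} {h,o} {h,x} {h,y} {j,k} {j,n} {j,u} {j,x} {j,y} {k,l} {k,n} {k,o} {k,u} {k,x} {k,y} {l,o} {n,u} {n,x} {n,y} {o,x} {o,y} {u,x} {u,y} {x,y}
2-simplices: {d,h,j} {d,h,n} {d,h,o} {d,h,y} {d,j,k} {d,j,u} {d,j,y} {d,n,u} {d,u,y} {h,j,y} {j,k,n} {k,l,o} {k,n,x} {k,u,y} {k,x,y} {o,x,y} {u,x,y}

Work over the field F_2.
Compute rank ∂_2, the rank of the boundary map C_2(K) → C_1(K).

rank∂_2=16

n_0=10 n_1=33 n_2=17  [Z2]
∂1: piv[dh,dj,dk,dn,do,du,dx,dy,kl] rk=9  ker:hj,hn,ho,hx,hy,jk,jn,ju,jx,jy,kn,ko,ku,kx,ky,lo,nu,nx,ny,ox,oy,ux,uy,xy
∂2: piv[dhj,dhn,dho,dhy,djk,dju,djy,dnu,duy,jkn,klo,knx,kuy,kxy,oxy,uxy] rk=16  ker:hjy
rk∂_2=16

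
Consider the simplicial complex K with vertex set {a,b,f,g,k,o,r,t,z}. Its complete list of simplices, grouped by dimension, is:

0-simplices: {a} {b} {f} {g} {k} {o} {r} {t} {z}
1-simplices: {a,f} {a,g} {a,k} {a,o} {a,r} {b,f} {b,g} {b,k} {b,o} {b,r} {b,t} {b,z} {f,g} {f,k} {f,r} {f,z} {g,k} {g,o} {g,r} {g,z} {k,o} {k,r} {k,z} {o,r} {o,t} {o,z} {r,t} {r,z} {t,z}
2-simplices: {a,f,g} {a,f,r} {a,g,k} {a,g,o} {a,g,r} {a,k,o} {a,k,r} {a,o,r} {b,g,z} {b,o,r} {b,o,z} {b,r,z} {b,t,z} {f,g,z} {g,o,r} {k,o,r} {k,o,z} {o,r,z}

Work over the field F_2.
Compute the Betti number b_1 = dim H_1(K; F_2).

n_0=9 n_1=29 n_2=18  [Z2]
∂1: piv[af,ag,ak,ao,ar,bf,bt,bz] rk=8  ker:bg,bk,bo,br,fg,fk,fr,fz,gk,go,gr,gz,ko,kr,kz,or,ot,oz,rt,rz,tz
∂2: piv[afg,afr,agk,ago,agr,ako,akr,aor,bgz,bor,boz,brz,btz,fgz,koz] rk=15  ker:gor,kor,orz
b_1=(29−8)−15=6

b_1=6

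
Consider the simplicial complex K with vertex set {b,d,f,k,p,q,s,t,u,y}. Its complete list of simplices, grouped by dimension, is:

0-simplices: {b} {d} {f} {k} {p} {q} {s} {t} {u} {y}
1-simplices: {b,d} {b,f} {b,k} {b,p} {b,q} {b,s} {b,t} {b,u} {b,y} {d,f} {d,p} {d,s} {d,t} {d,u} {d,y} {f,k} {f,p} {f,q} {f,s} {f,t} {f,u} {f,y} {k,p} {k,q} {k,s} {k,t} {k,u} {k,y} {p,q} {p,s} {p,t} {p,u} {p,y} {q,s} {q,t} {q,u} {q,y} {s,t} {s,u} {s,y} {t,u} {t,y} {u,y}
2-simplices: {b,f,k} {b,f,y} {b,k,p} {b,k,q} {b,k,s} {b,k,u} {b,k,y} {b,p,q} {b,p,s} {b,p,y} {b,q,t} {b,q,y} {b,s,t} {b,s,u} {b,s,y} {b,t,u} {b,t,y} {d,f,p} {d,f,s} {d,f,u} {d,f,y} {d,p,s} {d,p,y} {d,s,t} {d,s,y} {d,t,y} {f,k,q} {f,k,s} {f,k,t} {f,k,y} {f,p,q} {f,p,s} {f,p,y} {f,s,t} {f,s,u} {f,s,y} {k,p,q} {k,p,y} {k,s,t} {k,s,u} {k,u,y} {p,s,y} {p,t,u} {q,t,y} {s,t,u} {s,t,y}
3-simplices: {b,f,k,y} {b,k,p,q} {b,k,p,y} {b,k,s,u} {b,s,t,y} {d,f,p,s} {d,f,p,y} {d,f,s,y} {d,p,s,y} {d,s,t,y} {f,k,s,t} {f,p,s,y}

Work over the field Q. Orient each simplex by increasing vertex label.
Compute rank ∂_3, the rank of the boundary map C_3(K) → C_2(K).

rank∂_3=11

n_0=10 n_1=43 n_2=46 n_3=12  [Q]
∂1: piv[bd,bf,bk,bp,bq,bs,bt,bu,by] rk=9  ker:df,dp,ds,dt,du,dy,fk,fp,fq,fs,ft,fu,fy,kp,kq,ks,kt,ku,ky,pq,ps,pt,pu,py,qs,qt,qu,qy,st,su,sy,tu,ty,uy
∂2: piv[bfk,bfy,bkp,bkq,bks,bku,bky,bpq,bps,bpy,bqt,bqy,bst,bsu,bsy,btu,bty,dfp,dfs,dfu,dfy,dps,dpy,dst,fkq,fkt,fst,fsu,kuy,ptu] rk=30  ker:dsy,dty,fks,fky,fpq,fps,fpy,fsy,kpq,kpy,kst,ksu,psy,qty,stu,sty
∂3: piv[bfky,bkpq,bkpy,bksu,bsty,dfps,dfpy,dfsy,dpsy,dsty,fkst] rk=11  ker:fpsy
rk∂_3=11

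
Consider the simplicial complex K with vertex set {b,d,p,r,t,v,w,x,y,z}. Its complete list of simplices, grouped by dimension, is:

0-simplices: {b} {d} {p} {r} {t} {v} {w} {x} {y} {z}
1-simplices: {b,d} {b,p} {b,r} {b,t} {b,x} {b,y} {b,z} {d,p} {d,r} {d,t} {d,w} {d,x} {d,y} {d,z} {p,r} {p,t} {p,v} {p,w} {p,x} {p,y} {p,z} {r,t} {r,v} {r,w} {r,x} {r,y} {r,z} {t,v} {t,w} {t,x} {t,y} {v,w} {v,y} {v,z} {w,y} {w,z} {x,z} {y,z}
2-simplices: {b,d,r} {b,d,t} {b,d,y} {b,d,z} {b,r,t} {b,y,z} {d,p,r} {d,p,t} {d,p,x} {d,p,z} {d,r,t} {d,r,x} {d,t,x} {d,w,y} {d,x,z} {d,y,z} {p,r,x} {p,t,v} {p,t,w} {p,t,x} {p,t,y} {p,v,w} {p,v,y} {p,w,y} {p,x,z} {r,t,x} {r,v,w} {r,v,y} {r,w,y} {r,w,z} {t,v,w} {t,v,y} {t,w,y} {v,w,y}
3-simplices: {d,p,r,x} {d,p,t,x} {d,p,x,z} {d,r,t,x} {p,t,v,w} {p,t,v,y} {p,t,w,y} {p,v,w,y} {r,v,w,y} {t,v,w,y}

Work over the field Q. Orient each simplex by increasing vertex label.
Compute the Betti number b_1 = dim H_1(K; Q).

n_0=10 n_1=38 n_2=34 n_3=10  [Q]
∂1: piv[bd,bp,br,bt,bx,by,bz,dw,pv] rk=9  ker:dp,dr,dt,dx,dy,dz,pr,pt,pw,px,py,pz,rt,rv,rw,rx,ry,rz,tv,tw,tx,ty,vw,vy,vz,wy,wz,xz,yz
∂2: piv[bdr,bdt,bdy,bdz,brt,byz,dpr,dpt,dpx,dpz,drx,dtx,dwy,dxz,ptv,ptw,pty,pvw,pvy,pwy,rvw,rvy,rwz] rk=23  ker:drt,dyz,prx,ptx,pxz,rtx,rwy,tvw,tvy,twy,vwy
∂3: piv[dprx,dptx,dpxz,drtx,ptvw,ptvy,ptwy,pvwy,rvwy] rk=9  ker:tvwy
b_1=(38−9)−23=6

b_1=6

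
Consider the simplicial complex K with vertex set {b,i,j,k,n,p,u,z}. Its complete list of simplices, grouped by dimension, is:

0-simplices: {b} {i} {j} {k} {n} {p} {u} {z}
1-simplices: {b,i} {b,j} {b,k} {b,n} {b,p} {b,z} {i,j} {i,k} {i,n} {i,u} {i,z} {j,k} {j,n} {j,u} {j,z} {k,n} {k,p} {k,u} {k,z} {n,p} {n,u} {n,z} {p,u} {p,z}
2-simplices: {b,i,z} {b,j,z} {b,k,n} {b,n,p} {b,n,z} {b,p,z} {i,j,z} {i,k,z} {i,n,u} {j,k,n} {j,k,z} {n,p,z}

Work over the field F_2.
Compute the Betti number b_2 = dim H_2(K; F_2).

b_2=1

n_0=8 n_1=24 n_2=12  [Z2]
∂1: piv[bi,bj,bk,bn,bp,bz,iu] rk=7  ker:ij,ik,in,iz,jk,jn,ju,jz,kn,kp,ku,kz,np,nu,nz,pu,pz
∂2: piv[biz,bjz,bkn,bnp,bnz,bpz,ijz,ikz,inu,jkn,jkz] rk=11  ker:npz
b_2=(12−11)−0=1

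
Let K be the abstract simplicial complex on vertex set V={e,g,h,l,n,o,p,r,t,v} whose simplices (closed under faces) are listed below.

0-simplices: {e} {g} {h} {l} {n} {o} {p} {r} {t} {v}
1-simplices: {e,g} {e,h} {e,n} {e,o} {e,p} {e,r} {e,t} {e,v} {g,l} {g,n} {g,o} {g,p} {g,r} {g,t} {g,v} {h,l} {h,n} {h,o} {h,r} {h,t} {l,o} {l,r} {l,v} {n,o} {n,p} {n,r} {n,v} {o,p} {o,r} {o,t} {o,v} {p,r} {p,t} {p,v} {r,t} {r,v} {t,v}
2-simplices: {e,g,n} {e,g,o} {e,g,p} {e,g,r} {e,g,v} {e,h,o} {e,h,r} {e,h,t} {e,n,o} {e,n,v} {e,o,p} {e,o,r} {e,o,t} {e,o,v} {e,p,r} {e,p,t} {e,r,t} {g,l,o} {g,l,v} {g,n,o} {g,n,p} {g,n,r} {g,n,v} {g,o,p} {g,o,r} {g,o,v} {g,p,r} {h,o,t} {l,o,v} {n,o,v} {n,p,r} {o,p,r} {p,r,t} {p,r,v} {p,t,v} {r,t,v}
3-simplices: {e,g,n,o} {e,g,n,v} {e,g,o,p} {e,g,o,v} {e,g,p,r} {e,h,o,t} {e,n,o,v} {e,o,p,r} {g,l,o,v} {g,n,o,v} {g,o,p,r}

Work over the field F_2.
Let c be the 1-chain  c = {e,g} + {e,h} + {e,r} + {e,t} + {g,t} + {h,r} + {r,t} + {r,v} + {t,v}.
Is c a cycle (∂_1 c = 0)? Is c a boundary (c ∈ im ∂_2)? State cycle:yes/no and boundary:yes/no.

cycle:yes boundary:no

n_0=10 n_1=37 n_2=36 n_3=11  [Z2]
∂1: piv[eg,eh,en,eo,ep,er,et,ev,gl] rk=9  ker:gn,go,gp,gr,gt,gv,hl,hn,ho,hr,ht,lo,lr,lv,no,np,nr,nv,op,or,ot,ov,pr,pt,pv,rt,rv,tv
∂2: piv[egn,ego,egp,egr,egv,eho,ehr,eht,eno,env,eop,eor,eot,eov,epr,ept,ert,glo,glv,gnp,gnr,prv,ptv] rk=23  ker:gno,gnv,gop,gor,gov,gpr,hot,lov,nov,npr,opr,prt,rtv
∂3: piv[egno,egnv,egop,egov,egpr,ehot,enov,eopr,glov,gopr] rk=10  ker:gnov
∂1c = 0
c vs im∂2: residual ≠ 0 ⇒ not boundary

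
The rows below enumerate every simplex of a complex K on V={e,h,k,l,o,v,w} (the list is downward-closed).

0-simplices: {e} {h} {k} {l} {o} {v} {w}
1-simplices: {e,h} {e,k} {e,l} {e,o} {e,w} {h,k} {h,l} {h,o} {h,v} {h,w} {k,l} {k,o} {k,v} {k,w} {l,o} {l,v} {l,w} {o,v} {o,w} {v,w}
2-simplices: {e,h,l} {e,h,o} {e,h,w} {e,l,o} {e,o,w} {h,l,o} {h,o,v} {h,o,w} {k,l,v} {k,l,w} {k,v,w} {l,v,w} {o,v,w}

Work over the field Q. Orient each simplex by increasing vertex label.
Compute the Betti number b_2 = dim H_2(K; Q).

b_2=3

n_0=7 n_1=20 n_2=13  [Q]
∂1: piv[eh,ek,el,eo,ew,hv] rk=6  ker:hk,hl,ho,hw,kl,ko,kv,kw,lo,lv,lw,ov,ow,vw
∂2: piv[ehl,eho,ehw,elo,eow,hov,klv,klw,kvw,ovw] rk=10  ker:hlo,how,lvw
b_2=(13−10)−0=3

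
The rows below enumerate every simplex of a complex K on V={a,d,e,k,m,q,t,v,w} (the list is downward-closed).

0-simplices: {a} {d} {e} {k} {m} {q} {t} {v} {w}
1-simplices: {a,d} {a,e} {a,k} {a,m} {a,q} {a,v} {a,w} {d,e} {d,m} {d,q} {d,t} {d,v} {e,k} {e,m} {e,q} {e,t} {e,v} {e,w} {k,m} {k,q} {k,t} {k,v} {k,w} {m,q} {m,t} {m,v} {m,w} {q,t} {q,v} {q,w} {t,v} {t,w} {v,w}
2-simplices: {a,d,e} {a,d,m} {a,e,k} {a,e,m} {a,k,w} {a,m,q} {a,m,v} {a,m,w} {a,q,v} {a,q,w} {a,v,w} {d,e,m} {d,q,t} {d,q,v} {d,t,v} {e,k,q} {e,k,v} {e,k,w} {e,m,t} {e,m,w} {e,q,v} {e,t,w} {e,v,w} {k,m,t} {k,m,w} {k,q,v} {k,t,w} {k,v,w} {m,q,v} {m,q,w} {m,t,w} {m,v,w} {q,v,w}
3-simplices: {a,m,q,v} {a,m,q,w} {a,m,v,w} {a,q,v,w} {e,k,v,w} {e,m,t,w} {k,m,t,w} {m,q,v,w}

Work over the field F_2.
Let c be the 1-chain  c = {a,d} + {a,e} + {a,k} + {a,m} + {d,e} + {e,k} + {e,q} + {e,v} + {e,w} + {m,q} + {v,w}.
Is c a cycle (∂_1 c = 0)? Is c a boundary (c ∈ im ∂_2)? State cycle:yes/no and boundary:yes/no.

cycle:yes boundary:yes

n_0=9 n_1=33 n_2=33 n_3=8  [Z2]
∂1: piv[ad,ae,ak,am,aq,av,aw,dt] rk=8  ker:de,dm,dq,dv,ek,em,eq,et,ev,ew,km,kq,kt,kv,kw,mq,mt,mv,mw,qt,qv,qw,tv,tw,vw
∂2: piv[ade,adm,aek,aem,akw,amq,amv,amw,aqv,aqw,avw,dqt,dqv,dtv,ekq,ekv,ekw,emt,eqv,etw,evw,kmt,kmw] rk=23  ker:dem,emw,kqv,ktw,kvw,mqv,mqw,mtw,mvw,qvw
∂3: piv[amqv,amqw,amvw,aqvw,ekvw,emtw,kmtw] rk=7  ker:mqvw
∂1c = 0
c vs im∂2: reduces to 0 ⇒ boundary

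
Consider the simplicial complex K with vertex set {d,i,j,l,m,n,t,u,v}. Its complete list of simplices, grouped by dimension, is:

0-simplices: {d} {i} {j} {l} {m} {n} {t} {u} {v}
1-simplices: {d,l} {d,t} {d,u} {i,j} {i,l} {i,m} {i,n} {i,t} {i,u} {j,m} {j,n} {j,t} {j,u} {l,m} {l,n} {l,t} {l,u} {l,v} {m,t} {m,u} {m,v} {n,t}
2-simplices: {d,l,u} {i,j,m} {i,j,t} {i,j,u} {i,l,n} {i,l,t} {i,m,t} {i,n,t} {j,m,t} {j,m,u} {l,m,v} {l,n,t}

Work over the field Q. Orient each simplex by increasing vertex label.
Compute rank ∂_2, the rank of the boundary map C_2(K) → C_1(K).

n_0=9 n_1=22 n_2=12  [Q]
∂1: piv[dl,dt,du,ij,il,im,in,lv] rk=8  ker:it,iu,jm,jn,jt,ju,lm,ln,lt,lu,mt,mu,mv,nt
∂2: piv[dlu,ijm,ijt,iju,iln,ilt,imt,int,jmu,lmv] rk=10  ker:jmt,lnt
rk∂_2=10

rank∂_2=10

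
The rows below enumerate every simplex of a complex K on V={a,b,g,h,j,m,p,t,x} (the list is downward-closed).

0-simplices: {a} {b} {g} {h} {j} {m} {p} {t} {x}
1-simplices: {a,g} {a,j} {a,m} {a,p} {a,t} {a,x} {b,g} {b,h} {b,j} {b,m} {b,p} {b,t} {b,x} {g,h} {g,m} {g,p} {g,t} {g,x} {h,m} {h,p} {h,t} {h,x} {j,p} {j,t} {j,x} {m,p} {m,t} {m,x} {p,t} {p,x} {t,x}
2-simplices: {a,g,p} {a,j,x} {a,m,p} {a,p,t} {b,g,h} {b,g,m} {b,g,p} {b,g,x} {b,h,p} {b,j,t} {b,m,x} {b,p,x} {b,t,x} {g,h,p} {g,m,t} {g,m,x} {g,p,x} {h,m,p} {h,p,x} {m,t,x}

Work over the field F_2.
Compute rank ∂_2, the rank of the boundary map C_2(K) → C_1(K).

rank∂_2=17

n_0=9 n_1=31 n_2=20  [Z2]
∂1: piv[ag,aj,am,ap,at,ax,bg,bh] rk=8  ker:bj,bm,bp,bt,bx,gh,gm,gp,gt,gx,hm,hp,ht,hx,jp,jt,jx,mp,mt,mx,pt,px,tx
∂2: piv[agp,ajx,amp,apt,bgh,bgm,bgp,bgx,bhp,bjt,bmx,bpx,btx,gmt,hmp,hpx,mtx] rk=17  ker:ghp,gmx,gpx
rk∂_2=17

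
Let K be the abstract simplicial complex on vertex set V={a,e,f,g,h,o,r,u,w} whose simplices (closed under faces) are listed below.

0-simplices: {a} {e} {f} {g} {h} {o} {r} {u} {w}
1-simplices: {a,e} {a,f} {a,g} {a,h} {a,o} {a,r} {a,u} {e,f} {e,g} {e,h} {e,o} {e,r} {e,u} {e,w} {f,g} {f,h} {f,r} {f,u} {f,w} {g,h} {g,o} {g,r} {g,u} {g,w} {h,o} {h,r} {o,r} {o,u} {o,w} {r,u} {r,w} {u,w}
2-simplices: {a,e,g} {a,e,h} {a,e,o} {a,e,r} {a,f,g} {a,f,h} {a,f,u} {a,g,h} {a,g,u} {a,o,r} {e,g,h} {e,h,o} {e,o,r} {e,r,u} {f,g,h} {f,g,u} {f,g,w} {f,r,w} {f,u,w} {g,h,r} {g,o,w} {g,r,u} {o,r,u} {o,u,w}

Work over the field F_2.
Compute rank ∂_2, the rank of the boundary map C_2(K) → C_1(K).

rank∂_2=20

n_0=9 n_1=32 n_2=24  [Z2]
∂1: piv[ae,af,ag,ah,ao,ar,au,ew] rk=8  ker:ef,eg,eh,eo,er,eu,fg,fh,fr,fu,fw,gh,go,gr,gu,gw,ho,hr,or,ou,ow,ru,rw,uw
∂2: piv[aeg,aeh,aeo,aer,afg,afh,afu,agh,agu,aor,eho,eru,fgw,frw,fuw,ghr,gow,gru,oru,ouw] rk=20  ker:egh,eor,fgh,fgu
rk∂_2=20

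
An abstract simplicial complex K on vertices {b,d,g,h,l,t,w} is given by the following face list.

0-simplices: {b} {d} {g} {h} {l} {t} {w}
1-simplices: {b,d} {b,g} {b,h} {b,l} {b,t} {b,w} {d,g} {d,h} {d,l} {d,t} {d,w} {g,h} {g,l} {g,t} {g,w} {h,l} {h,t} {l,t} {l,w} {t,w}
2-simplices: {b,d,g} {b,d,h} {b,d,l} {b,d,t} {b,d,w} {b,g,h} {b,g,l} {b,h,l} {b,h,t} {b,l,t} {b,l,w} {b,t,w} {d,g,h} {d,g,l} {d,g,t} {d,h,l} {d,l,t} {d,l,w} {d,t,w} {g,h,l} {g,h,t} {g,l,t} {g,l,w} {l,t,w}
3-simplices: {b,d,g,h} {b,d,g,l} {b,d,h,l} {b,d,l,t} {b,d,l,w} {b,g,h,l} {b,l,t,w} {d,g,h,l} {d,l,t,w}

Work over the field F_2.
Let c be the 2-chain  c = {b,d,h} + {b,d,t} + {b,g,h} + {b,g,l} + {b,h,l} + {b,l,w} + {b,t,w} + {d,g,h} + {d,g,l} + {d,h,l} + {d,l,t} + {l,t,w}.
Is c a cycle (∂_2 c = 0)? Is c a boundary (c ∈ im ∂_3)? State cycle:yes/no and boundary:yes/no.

n_0=7 n_1=20 n_2=24 n_3=9  [Z2]
∂1: piv[bd,bg,bh,bl,bt,bw] rk=6  ker:dg,dh,dl,dt,dw,gh,gl,gt,gw,hl,ht,lt,lw,tw
∂2: piv[bdg,bdh,bdl,bdt,bdw,bgh,bgl,bhl,bht,blt,blw,btw,dgt,glw] rk=14  ker:dgh,dgl,dhl,dlt,dlw,dtw,ghl,ght,glt,ltw
∂3: piv[bdgh,bdgl,bdhl,bdlt,bdlw,bghl,bltw,dltw] rk=8  ker:dghl
∂2c = {b,h} + {b,l} + {d,h} + {d,l}

cycle:no boundary:no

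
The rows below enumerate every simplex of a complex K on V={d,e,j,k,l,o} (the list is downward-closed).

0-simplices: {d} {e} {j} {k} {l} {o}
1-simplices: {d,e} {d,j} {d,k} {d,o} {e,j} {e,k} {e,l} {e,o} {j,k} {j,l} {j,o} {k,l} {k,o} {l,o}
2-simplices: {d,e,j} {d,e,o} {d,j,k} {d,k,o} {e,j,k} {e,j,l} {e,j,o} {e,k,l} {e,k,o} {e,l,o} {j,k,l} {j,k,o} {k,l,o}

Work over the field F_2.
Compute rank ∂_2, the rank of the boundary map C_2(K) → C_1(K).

rank∂_2=9

n_0=6 n_1=14 n_2=13  [Z2]
∂1: piv[de,dj,dk,do,el] rk=5  ker:ej,ek,eo,jk,jl,jo,kl,ko,lo
∂2: piv[dej,deo,djk,dko,ejk,ejl,ejo,ekl,elo] rk=9  ker:eko,jkl,jko,klo
rk∂_2=9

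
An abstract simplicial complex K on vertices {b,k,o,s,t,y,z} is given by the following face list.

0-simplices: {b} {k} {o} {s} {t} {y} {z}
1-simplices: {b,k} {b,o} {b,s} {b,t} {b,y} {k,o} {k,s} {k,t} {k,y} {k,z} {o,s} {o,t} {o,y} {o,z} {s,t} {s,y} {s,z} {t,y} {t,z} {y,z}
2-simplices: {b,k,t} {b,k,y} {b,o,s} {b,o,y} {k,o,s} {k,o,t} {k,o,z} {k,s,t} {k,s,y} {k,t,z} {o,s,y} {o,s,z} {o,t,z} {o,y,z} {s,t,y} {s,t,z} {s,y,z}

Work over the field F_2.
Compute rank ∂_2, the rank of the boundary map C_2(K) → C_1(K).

n_0=7 n_1=20 n_2=17  [Z2]
∂1: piv[bk,bo,bs,bt,by,kz] rk=6  ker:ko,ks,kt,ky,os,ot,oy,oz,st,sy,sz,ty,tz,yz
∂2: piv[bkt,bky,bos,boy,kos,kot,koz,kst,ksy,ktz,osy,osz,oyz,sty] rk=14  ker:otz,stz,syz
rk∂_2=14

rank∂_2=14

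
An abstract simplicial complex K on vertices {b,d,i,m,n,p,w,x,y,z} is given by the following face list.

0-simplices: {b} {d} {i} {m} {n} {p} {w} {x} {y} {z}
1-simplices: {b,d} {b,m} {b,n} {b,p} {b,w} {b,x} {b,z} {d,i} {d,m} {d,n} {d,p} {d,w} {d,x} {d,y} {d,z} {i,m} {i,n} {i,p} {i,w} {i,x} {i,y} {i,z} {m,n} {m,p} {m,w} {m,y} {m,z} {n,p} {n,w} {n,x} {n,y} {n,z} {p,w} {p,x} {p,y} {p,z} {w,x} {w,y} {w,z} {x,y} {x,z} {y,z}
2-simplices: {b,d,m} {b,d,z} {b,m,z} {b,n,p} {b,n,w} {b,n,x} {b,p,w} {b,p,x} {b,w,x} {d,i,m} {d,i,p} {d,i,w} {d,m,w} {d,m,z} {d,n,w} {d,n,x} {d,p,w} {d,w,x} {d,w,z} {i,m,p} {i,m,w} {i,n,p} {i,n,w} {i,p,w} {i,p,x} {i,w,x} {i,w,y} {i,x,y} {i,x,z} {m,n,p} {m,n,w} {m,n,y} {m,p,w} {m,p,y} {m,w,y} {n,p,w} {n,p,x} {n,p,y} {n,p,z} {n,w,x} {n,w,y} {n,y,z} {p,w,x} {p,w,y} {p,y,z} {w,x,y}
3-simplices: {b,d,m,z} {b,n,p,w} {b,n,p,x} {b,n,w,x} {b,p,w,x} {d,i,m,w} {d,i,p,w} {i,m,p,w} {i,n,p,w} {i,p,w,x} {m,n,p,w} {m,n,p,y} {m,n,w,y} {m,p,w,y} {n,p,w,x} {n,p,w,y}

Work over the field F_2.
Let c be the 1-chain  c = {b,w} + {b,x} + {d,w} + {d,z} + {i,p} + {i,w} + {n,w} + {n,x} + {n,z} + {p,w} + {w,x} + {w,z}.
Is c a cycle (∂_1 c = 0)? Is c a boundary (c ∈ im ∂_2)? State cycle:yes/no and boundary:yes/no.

n_0=10 n_1=42 n_2=46 n_3=16  [Z2]
∂1: piv[bd,bm,bn,bp,bw,bx,bz,di,dy] rk=9  ker:dm,dn,dp,dw,dx,dz,im,in,ip,iw,ix,iy,iz,mn,mp,mw,my,mz,np,nw,nx,ny,nz,pw,px,py,pz,wx,wy,wz,xy,xz,yz
∂2: piv[bdm,bdz,bmz,bnp,bnw,bnx,bpw,bpx,bwx,dim,dip,diw,dmw,dnw,dnx,dpw,dwz,imp,inp,ipx,iwy,ixy,ixz,mnp,mny,mpy,mwy,npz,nyz] rk=29  ker:dmz,dwx,imw,inw,ipw,iwx,mnw,mpw,npw,npx,npy,nwx,nwy,pwx,pwy,pyz,wxy
∂3: piv[bdmz,bnpw,bnpx,bnwx,bpwx,dimw,dipw,impw,inpw,ipwx,mnpw,mnpy,mnwy,mpwy] rk=14  ker:npwx,npwy
∂1c = {n} + {w} + {x} + {z}

cycle:no boundary:no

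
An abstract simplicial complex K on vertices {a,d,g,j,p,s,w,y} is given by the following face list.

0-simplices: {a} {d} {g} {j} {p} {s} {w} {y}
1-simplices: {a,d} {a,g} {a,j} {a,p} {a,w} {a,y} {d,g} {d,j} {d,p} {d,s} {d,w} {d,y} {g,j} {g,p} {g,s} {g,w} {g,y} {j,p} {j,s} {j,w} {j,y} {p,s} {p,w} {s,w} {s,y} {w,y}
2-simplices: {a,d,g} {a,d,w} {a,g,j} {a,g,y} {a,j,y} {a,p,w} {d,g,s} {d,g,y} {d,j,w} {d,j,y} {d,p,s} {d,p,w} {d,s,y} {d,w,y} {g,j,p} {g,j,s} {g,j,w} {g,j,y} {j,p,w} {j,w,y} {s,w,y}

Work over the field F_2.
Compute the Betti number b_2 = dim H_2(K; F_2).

n_0=8 n_1=26 n_2=21  [Z2]
∂1: piv[ad,ag,aj,ap,aw,ay,ds] rk=7  ker:dg,dj,dp,dw,dy,gj,gp,gs,gw,gy,jp,js,jw,jy,ps,pw,sw,sy,wy
∂2: piv[adg,adw,agj,agy,ajy,apw,dgs,dgy,djw,djy,dps,dpw,dsy,dwy,gjp,gjs,gjw,jpw,swy] rk=19  ker:gjy,jwy
b_2=(21−19)−0=2

b_2=2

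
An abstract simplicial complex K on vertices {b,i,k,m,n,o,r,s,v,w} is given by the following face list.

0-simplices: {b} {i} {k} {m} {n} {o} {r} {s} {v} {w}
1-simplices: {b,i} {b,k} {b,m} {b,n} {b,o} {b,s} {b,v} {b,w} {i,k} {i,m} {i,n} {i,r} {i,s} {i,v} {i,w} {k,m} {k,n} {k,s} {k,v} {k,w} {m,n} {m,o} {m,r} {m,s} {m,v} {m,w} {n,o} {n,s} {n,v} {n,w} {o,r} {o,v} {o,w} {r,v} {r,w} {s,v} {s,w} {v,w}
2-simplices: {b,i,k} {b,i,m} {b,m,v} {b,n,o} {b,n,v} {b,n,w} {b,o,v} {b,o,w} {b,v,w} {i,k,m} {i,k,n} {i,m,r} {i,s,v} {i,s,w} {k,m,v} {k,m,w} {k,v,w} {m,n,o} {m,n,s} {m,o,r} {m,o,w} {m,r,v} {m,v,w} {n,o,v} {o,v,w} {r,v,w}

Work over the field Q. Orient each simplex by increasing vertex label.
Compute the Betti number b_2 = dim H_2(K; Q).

n_0=10 n_1=38 n_2=26  [Q]
∂1: piv[bi,bk,bm,bn,bo,bs,bv,bw,ir] rk=9  ker:ik,im,in,is,iv,iw,km,kn,ks,kv,kw,mn,mo,mr,ms,mv,mw,no,ns,nv,nw,or,ov,ow,rv,rw,sv,sw,vw
∂2: piv[bik,bim,bmv,bno,bnv,bnw,bov,bow,bvw,ikm,ikn,imr,isv,isw,kmv,kmw,kvw,mno,mns,mor,mow,mrv,rvw] rk=23  ker:mvw,nov,ovw
b_2=(26−23)−0=3

b_2=3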